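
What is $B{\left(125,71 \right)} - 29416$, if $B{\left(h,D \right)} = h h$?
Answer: $-13791$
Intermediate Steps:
$B{\left(h,D \right)} = h^{2}$
$B{\left(125,71 \right)} - 29416 = 125^{2} - 29416 = 15625 - 29416 = -13791$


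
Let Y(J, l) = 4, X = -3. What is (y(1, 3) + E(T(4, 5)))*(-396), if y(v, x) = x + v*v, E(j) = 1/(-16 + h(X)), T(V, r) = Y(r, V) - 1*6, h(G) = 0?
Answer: -6237/4 ≈ -1559.3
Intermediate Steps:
T(V, r) = -2 (T(V, r) = 4 - 1*6 = 4 - 6 = -2)
E(j) = -1/16 (E(j) = 1/(-16 + 0) = 1/(-16) = -1/16)
y(v, x) = x + v**2
(y(1, 3) + E(T(4, 5)))*(-396) = ((3 + 1**2) - 1/16)*(-396) = ((3 + 1) - 1/16)*(-396) = (4 - 1/16)*(-396) = (63/16)*(-396) = -6237/4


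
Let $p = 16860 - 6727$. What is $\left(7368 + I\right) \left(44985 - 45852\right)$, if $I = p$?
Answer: $-15173367$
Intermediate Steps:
$p = 10133$ ($p = 16860 - 6727 = 10133$)
$I = 10133$
$\left(7368 + I\right) \left(44985 - 45852\right) = \left(7368 + 10133\right) \left(44985 - 45852\right) = 17501 \left(-867\right) = -15173367$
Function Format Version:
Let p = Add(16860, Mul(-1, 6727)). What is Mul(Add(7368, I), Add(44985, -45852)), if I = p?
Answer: -15173367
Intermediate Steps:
p = 10133 (p = Add(16860, -6727) = 10133)
I = 10133
Mul(Add(7368, I), Add(44985, -45852)) = Mul(Add(7368, 10133), Add(44985, -45852)) = Mul(17501, -867) = -15173367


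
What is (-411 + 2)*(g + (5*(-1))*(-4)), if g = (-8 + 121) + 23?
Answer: -63804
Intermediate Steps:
g = 136 (g = 113 + 23 = 136)
(-411 + 2)*(g + (5*(-1))*(-4)) = (-411 + 2)*(136 + (5*(-1))*(-4)) = -409*(136 - 5*(-4)) = -409*(136 + 20) = -409*156 = -63804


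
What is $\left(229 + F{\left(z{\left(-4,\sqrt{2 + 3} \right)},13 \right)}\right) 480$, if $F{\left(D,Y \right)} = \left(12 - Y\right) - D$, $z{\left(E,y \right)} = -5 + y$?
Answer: $111840 - 480 \sqrt{5} \approx 1.1077 \cdot 10^{5}$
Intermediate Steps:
$F{\left(D,Y \right)} = 12 - D - Y$
$\left(229 + F{\left(z{\left(-4,\sqrt{2 + 3} \right)},13 \right)}\right) 480 = \left(229 - \left(-4 + \sqrt{2 + 3}\right)\right) 480 = \left(229 - \left(-4 + \sqrt{5}\right)\right) 480 = \left(229 + \left(12 + \left(5 - \sqrt{5}\right) - 13\right)\right) 480 = \left(229 + \left(4 - \sqrt{5}\right)\right) 480 = \left(233 - \sqrt{5}\right) 480 = 111840 - 480 \sqrt{5}$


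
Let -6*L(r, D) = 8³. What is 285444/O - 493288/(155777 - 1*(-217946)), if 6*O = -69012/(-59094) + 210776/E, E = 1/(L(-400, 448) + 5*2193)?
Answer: -5567415510563058452/4220352402919094561 ≈ -1.3192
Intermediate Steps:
L(r, D) = -256/3 (L(r, D) = -⅙*8³ = -⅙*512 = -256/3)
E = 3/32639 (E = 1/(-256/3 + 5*2193) = 1/(-256/3 + 10965) = 1/(32639/3) = 3/32639 ≈ 9.1915e-5)
O = 11292728579507/29547 (O = (-69012/(-59094) + 210776/(3/32639))/6 = (-69012*(-1/59094) + 210776*(32639/3))/6 = (3834/3283 + 6879517864/3)/6 = (⅙)*(22585457159014/9849) = 11292728579507/29547 ≈ 3.8220e+8)
285444/O - 493288/(155777 - 1*(-217946)) = 285444/(11292728579507/29547) - 493288/(155777 - 1*(-217946)) = 285444*(29547/11292728579507) - 493288/(155777 + 217946) = 8434013868/11292728579507 - 493288/373723 = -5567415510563058452/4220352402919094561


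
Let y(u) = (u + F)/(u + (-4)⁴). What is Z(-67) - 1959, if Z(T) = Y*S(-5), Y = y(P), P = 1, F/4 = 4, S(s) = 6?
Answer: -503361/257 ≈ -1958.6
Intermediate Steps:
F = 16 (F = 4*4 = 16)
y(u) = (16 + u)/(256 + u) (y(u) = (u + 16)/(u + (-4)⁴) = (16 + u)/(u + 256) = (16 + u)/(256 + u))
Y = 17/257 (Y = (16 + 1)/(256 + 1) = 17/257 ≈ 0.066148)
Z(T) = 102/257 (Z(T) = (17/257)*6 = 102/257)
Z(-67) - 1959 = 102/257 - 1959 = -503361/257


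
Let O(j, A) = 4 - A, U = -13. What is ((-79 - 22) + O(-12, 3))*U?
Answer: 1300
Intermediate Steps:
((-79 - 22) + O(-12, 3))*U = ((-79 - 22) + (4 - 1*3))*(-13) = (-101 + (4 - 3))*(-13) = (-101 + 1)*(-13) = -100*(-13) = 1300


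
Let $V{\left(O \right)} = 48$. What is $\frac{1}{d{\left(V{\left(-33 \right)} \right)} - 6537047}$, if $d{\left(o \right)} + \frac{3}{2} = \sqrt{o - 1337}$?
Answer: $- \frac{26148194}{170932012370565} - \frac{4 i \sqrt{1289}}{170932012370565} \approx -1.5297 \cdot 10^{-7} - 8.4016 \cdot 10^{-13} i$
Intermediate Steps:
$d{\left(o \right)} = - \frac{3}{2} + \sqrt{-1337 + o}$ ($d{\left(o \right)} = - \frac{3}{2} + \sqrt{o - 1337} = - \frac{3}{2} + \sqrt{-1337 + o}$)
$\frac{1}{d{\left(V{\left(-33 \right)} \right)} - 6537047} = \frac{1}{\left(- \frac{3}{2} + \sqrt{-1337 + 48}\right) - 6537047} = \frac{1}{\left(- \frac{3}{2} + \sqrt{-1289}\right) - 6537047} = \frac{1}{\left(- \frac{3}{2} + i \sqrt{1289}\right) - 6537047} = \frac{1}{- \frac{13074097}{2} + i \sqrt{1289}}$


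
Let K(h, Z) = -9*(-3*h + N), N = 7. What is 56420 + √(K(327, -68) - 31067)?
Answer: 56420 + I*√22301 ≈ 56420.0 + 149.34*I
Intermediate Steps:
K(h, Z) = -63 + 27*h (K(h, Z) = -9*(-3*h + 7) = -9*(7 - 3*h) = -63 + 27*h)
56420 + √(K(327, -68) - 31067) = 56420 + √((-63 + 27*327) - 31067) = 56420 + √((-63 + 8829) - 31067) = 56420 + √(8766 - 31067) = 56420 + √(-22301) = 56420 + I*√22301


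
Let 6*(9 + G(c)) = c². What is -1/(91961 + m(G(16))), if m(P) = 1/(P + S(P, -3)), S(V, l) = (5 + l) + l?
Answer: -98/9012181 ≈ -1.0874e-5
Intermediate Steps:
G(c) = -9 + c²/6
S(V, l) = 5 + 2*l
m(P) = 1/(-1 + P) (m(P) = 1/(P + (5 + 2*(-3))) = 1/(P + (5 - 6)) = 1/(P - 1) = 1/(-1 + P))
-1/(91961 + m(G(16))) = -1/(91961 + 1/(-1 + (-9 + (⅙)*16²))) = -1/(91961 + 1/(-1 + (-9 + (⅙)*256))) = -1/(91961 + 1/(-1 + (-9 + 128/3))) = -1/(91961 + 1/(-1 + 101/3)) = -1/(91961 + 1/(98/3)) = -1/(91961 + 3/98) = -1/9012181/98 = -1*98/9012181 = -98/9012181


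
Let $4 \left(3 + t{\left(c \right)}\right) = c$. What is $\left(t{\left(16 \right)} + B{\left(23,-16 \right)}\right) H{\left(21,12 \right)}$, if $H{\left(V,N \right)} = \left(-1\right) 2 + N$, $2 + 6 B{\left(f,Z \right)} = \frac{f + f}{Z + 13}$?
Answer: $- \frac{170}{9} \approx -18.889$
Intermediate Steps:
$B{\left(f,Z \right)} = - \frac{1}{3} + \frac{f}{3 \left(13 + Z\right)}$ ($B{\left(f,Z \right)} = - \frac{1}{3} + \frac{\left(f + f\right) \frac{1}{Z + 13}}{6} = - \frac{1}{3} + \frac{2 f \frac{1}{13 + Z}}{6} = - \frac{1}{3} + \frac{f}{3 \left(13 + Z\right)}$)
$t{\left(c \right)} = -3 + \frac{c}{4}$
$H{\left(V,N \right)} = -2 + N$
$\left(t{\left(16 \right)} + B{\left(23,-16 \right)}\right) H{\left(21,12 \right)} = \left(\left(-3 + \frac{1}{4} \cdot 16\right) + \frac{-13 + 23 - -16}{3 \left(13 - 16\right)}\right) \left(-2 + 12\right) = \left(\left(-3 + 4\right) + \frac{-13 + 23 + 16}{3 \left(-3\right)}\right) 10 = \left(1 + \frac{1}{3} \left(- \frac{1}{3}\right) 26\right) 10 = \left(1 - \frac{26}{9}\right) 10 = \left(- \frac{17}{9}\right) 10 = - \frac{170}{9}$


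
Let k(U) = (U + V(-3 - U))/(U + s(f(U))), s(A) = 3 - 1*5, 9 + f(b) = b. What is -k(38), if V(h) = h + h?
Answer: 11/9 ≈ 1.2222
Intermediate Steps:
f(b) = -9 + b
s(A) = -2 (s(A) = 3 - 5 = -2)
V(h) = 2*h
k(U) = (-6 - U)/(-2 + U) (k(U) = (U + 2*(-3 - U))/(U - 2) = (U + (-6 - 2*U))/(-2 + U) = (-6 - U)/(-2 + U))
-k(38) = -(-6 - 1*38)/(-2 + 38) = -(-6 - 38)/36 = -(-44)/36 = -1*(-11/9) = 11/9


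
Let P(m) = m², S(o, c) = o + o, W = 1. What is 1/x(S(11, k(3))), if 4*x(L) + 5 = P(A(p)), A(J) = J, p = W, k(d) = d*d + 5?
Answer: -1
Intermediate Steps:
k(d) = 5 + d² (k(d) = d² + 5 = 5 + d²)
p = 1
S(o, c) = 2*o
x(L) = -1 (x(L) = -5/4 + (¼)*1² = -5/4 + (¼)*1 = -5/4 + ¼ = -1)
1/x(S(11, k(3))) = 1/(-1) = -1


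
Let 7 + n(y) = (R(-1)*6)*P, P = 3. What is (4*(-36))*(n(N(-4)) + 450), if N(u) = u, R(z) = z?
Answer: -61200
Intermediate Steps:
n(y) = -25 (n(y) = -7 - 1*6*3 = -7 - 6*3 = -7 - 18 = -25)
(4*(-36))*(n(N(-4)) + 450) = (4*(-36))*(-25 + 450) = -144*425 = -61200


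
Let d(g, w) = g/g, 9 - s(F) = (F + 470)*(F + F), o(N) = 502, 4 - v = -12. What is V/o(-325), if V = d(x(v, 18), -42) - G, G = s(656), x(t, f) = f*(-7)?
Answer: 738652/251 ≈ 2942.8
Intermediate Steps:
v = 16 (v = 4 - 1*(-12) = 4 + 12 = 16)
x(t, f) = -7*f
s(F) = 9 - 2*F*(470 + F) (s(F) = 9 - (F + 470)*(F + F) = 9 - (470 + F)*2*F = 9 - 2*F*(470 + F))
G = -1477303 (G = 9 - 940*656 - 2*656² = 9 - 616640 - 2*430336 = 9 - 616640 - 860672 = -1477303)
d(g, w) = 1
V = 1477304 (V = 1 - 1*(-1477303) = 1 + 1477303 = 1477304)
V/o(-325) = 1477304/502 = 1477304*(1/502) = 738652/251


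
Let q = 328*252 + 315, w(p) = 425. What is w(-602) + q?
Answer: 83396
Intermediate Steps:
q = 82971 (q = 82656 + 315 = 82971)
w(-602) + q = 425 + 82971 = 83396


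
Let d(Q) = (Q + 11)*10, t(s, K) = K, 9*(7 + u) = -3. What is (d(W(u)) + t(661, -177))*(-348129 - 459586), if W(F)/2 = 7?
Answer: -58963195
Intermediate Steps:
u = -22/3 (u = -7 + (1/9)*(-3) = -7 - 1/3 = -22/3 ≈ -7.3333)
W(F) = 14 (W(F) = 2*7 = 14)
d(Q) = 110 + 10*Q (d(Q) = (11 + Q)*10 = 110 + 10*Q)
(d(W(u)) + t(661, -177))*(-348129 - 459586) = ((110 + 10*14) - 177)*(-348129 - 459586) = ((110 + 140) - 177)*(-807715) = (250 - 177)*(-807715) = 73*(-807715) = -58963195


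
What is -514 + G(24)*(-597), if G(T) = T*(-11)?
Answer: 157094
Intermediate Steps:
G(T) = -11*T
-514 + G(24)*(-597) = -514 - 11*24*(-597) = -514 - 264*(-597) = -514 + 157608 = 157094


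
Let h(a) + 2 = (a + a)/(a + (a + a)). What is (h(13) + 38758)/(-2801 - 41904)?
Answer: -23254/26823 ≈ -0.86694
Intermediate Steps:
h(a) = -4/3 (h(a) = -2 + (a + a)/(a + (a + a)) = -2 + (2*a)/(a + 2*a) = -2 + (2*a)/((3*a)) = -2 + (2*a)*(1/(3*a)) = -2 + 2/3 = -4/3)
(h(13) + 38758)/(-2801 - 41904) = (-4/3 + 38758)/(-2801 - 41904) = (116270/3)/(-44705) = (116270/3)*(-1/44705) = -23254/26823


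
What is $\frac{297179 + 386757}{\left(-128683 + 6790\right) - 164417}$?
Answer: $- \frac{341968}{143155} \approx -2.3888$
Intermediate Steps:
$\frac{297179 + 386757}{\left(-128683 + 6790\right) - 164417} = \frac{683936}{-121893 - 164417} = \frac{683936}{-286310} = 683936 \left(- \frac{1}{286310}\right) = - \frac{341968}{143155}$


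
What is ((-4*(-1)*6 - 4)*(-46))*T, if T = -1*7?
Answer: 6440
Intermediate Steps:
T = -7
((-4*(-1)*6 - 4)*(-46))*T = ((-4*(-1)*6 - 4)*(-46))*(-7) = ((4*6 - 4)*(-46))*(-7) = ((24 - 4)*(-46))*(-7) = (20*(-46))*(-7) = -920*(-7) = 6440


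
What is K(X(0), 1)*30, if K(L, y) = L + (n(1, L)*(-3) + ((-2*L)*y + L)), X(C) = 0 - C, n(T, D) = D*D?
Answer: 0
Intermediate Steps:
n(T, D) = D²
X(C) = -C
K(L, y) = -3*L² + 2*L - 2*L*y (K(L, y) = L + (L²*(-3) + ((-2*L)*y + L)) = L + (-3*L² + (-2*L*y + L)) = L + (-3*L² + (L - 2*L*y)) = L + (L - 3*L² - 2*L*y) = -3*L² + 2*L - 2*L*y)
K(X(0), 1)*30 = ((-1*0)*(2 - (-3)*0 - 2*1))*30 = (0*(2 - 3*0 - 2))*30 = (0*(2 + 0 - 2))*30 = (0*0)*30 = 0*30 = 0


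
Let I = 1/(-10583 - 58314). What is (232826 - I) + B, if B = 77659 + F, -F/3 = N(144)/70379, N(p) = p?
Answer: 1505511296288930/4848901963 ≈ 3.1049e+5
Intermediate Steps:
I = -1/68897 (I = 1/(-68897) = -1/68897 ≈ -1.4514e-5)
F = -432/70379 ≈ -0.0061382
B = 5465562329/70379 (B = 77659 - 432/70379 = 5465562329/70379 ≈ 77659.)
(232826 - I) + B = (232826 - 1*(-1/68897)) + 5465562329/70379 = (232826 + 1/68897) + 5465562329/70379 = 16041012923/68897 + 5465562329/70379 = 1505511296288930/4848901963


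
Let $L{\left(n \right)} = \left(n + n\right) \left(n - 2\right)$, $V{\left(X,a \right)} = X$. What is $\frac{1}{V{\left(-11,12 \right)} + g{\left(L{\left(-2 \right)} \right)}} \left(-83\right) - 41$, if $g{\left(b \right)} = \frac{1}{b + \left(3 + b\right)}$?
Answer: $- \frac{12839}{384} \approx -33.435$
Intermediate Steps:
$L{\left(n \right)} = 2 n \left(-2 + n\right)$
$g{\left(b \right)} = \frac{1}{3 + 2 b}$
$\frac{1}{V{\left(-11,12 \right)} + g{\left(L{\left(-2 \right)} \right)}} \left(-83\right) - 41 = \frac{1}{-11 + \frac{1}{3 + 2 \cdot 2 \left(-2\right) \left(-2 - 2\right)}} \left(-83\right) - 41 = \frac{1}{-11 + \frac{1}{3 + 2 \cdot 2 \left(-2\right) \left(-4\right)}} \left(-83\right) - 41 = \frac{1}{-11 + \frac{1}{3 + 2 \cdot 16}} \left(-83\right) - 41 = \frac{1}{-11 + \frac{1}{3 + 32}} \left(-83\right) - 41 = \frac{1}{-11 + \frac{1}{35}} \left(-83\right) - 41 = \frac{1}{- \frac{384}{35}} \left(-83\right) - 41 = \left(- \frac{35}{384}\right) \left(-83\right) - 41 = \frac{2905}{384} - 41 = - \frac{12839}{384}$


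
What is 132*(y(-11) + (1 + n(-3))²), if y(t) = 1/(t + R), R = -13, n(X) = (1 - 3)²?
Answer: 6589/2 ≈ 3294.5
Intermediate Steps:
n(X) = 4 (n(X) = (-2)² = 4)
y(t) = 1/(-13 + t) (y(t) = 1/(t - 13) = 1/(-13 + t))
132*(y(-11) + (1 + n(-3))²) = 132*(1/(-13 - 11) + (1 + 4)²) = 132*(1/(-24) + 5²) = 132*(-1/24 + 25) = 132*(599/24) = 6589/2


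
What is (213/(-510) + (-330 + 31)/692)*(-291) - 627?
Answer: -22335669/58820 ≈ -379.73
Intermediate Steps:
(213/(-510) + (-330 + 31)/692)*(-291) - 627 = (213*(-1/510) - 299*1/692)*(-291) - 627 = (-71/170 - 299/692)*(-291) - 627 = -49981/58820*(-291) - 627 = 14544471/58820 - 627 = -22335669/58820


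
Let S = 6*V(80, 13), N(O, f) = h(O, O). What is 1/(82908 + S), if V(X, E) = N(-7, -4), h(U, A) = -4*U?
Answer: 1/83076 ≈ 1.2037e-5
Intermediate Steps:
N(O, f) = -4*O
V(X, E) = 28 (V(X, E) = -4*(-7) = 28)
S = 168 (S = 6*28 = 168)
1/(82908 + S) = 1/(82908 + 168) = 1/83076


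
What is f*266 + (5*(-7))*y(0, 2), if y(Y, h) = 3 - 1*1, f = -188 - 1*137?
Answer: -86520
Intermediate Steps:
f = -325 (f = -188 - 137 = -325)
y(Y, h) = 2 (y(Y, h) = 3 - 1 = 2)
f*266 + (5*(-7))*y(0, 2) = -325*266 + (5*(-7))*2 = -86450 - 35*2 = -86450 - 70 = -86520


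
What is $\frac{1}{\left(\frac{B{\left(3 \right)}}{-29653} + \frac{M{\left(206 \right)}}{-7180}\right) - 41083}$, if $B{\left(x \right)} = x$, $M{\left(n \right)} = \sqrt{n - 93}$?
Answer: $- \frac{1862294301039854874400}{76508636958028949069583383} + \frac{6313376936620 \sqrt{113}}{76508636958028949069583383} \approx -2.4341 \cdot 10^{-5}$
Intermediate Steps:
$M{\left(n \right)} = \sqrt{-93 + n}$
$\frac{1}{\left(\frac{B{\left(3 \right)}}{-29653} + \frac{M{\left(206 \right)}}{-7180}\right) - 41083} = \frac{1}{\left(\frac{3}{-29653} + \frac{\sqrt{-93 + 206}}{-7180}\right) - 41083} = \frac{1}{\left(3 \left(- \frac{1}{29653}\right) + \sqrt{113} \left(- \frac{1}{7180}\right)\right) - 41083} = \frac{1}{\left(- \frac{3}{29653} - \frac{\sqrt{113}}{7180}\right) - 41083} = \frac{1}{- \frac{1218234202}{29653} - \frac{\sqrt{113}}{7180}}$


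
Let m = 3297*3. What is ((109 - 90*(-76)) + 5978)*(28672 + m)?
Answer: 498503901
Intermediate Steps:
m = 9891
((109 - 90*(-76)) + 5978)*(28672 + m) = ((109 - 90*(-76)) + 5978)*(28672 + 9891) = ((109 + 6840) + 5978)*38563 = (6949 + 5978)*38563 = 12927*38563 = 498503901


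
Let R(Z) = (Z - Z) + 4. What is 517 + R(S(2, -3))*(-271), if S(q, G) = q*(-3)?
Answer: -567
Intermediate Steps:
S(q, G) = -3*q
R(Z) = 4 (R(Z) = 0 + 4 = 4)
517 + R(S(2, -3))*(-271) = 517 + 4*(-271) = 517 - 1084 = -567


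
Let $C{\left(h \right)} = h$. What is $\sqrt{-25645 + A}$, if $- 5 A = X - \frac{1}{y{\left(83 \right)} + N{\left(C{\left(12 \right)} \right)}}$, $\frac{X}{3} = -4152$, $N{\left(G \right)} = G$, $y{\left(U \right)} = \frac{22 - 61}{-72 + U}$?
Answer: $\frac{i \sqrt{5006425290}}{465} \approx 152.16 i$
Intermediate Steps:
$y{\left(U \right)} = - \frac{39}{-72 + U}$
$X = -12456$ ($X = 3 \left(-4152\right) = -12456$)
$A = \frac{1158419}{465}$ ($A = - \frac{-12456 - \frac{1}{- \frac{39}{-72 + 83} + 12}}{5} = - \frac{-12456 - \frac{1}{- \frac{39}{11} + 12}}{5} = - \frac{-12456 - \frac{1}{\frac{93}{11}}}{5} = - \frac{-12456 - \frac{11}{93}}{5} = \left(- \frac{1}{5}\right) \left(- \frac{1158419}{93}\right) = \frac{1158419}{465} \approx 2491.2$)
$\sqrt{-25645 + A} = \sqrt{-25645 + \frac{1158419}{465}} = \sqrt{- \frac{10766506}{465}} = \frac{i \sqrt{5006425290}}{465}$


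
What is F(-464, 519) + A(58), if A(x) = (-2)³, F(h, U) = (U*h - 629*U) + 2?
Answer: -567273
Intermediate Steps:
F(h, U) = 2 - 629*U + U*h (F(h, U) = (-629*U + U*h) + 2 = 2 - 629*U + U*h)
A(x) = -8
F(-464, 519) + A(58) = (2 - 629*519 + 519*(-464)) - 8 = (2 - 326451 - 240816) - 8 = -567265 - 8 = -567273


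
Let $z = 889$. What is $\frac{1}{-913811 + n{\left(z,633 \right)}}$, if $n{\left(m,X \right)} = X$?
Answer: $- \frac{1}{913178} \approx -1.0951 \cdot 10^{-6}$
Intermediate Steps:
$\frac{1}{-913811 + n{\left(z,633 \right)}} = \frac{1}{-913811 + 633} = \frac{1}{-913178} = - \frac{1}{913178}$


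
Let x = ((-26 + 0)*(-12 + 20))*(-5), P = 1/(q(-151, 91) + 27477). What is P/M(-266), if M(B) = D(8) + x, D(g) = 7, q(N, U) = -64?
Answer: 1/28701411 ≈ 3.4841e-8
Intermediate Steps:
P = 1/27413 (P = 1/(-64 + 27477) = 1/27413 ≈ 3.6479e-5)
x = 1040 (x = -26*8*(-5) = -208*(-5) = 1040)
M(B) = 1047 (M(B) = 7 + 1040 = 1047)
P/M(-266) = (1/27413)/1047 = (1/27413)*(1/1047) = 1/28701411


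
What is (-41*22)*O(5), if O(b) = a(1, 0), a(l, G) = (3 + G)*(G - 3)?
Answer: 8118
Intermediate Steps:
a(l, G) = (-3 + G)*(3 + G) (a(l, G) = (3 + G)*(-3 + G) = (-3 + G)*(3 + G))
O(b) = -9 (O(b) = -9 + 0**2 = -9 + 0 = -9)
(-41*22)*O(5) = -41*22*(-9) = -902*(-9) = 8118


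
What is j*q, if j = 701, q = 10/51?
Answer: 7010/51 ≈ 137.45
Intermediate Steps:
q = 10/51 (q = 10*(1/51) = 10/51 ≈ 0.19608)
j*q = 701*(10/51) = 7010/51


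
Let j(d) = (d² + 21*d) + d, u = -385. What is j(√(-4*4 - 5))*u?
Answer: 8085 - 8470*I*√21 ≈ 8085.0 - 38814.0*I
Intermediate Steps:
j(d) = d² + 22*d
j(√(-4*4 - 5))*u = (√(-4*4 - 5)*(22 + √(-4*4 - 5)))*(-385) = (√(-16 - 5)*(22 + √(-16 - 5)))*(-385) = (√(-21)*(22 + √(-21)))*(-385) = ((I*√21)*(22 + I*√21))*(-385) = (I*√21*(22 + I*√21))*(-385) = -385*I*√21*(22 + I*√21)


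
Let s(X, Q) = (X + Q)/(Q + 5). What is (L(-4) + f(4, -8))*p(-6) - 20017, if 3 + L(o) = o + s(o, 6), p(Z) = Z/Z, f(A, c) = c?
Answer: -220350/11 ≈ -20032.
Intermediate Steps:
s(X, Q) = (Q + X)/(5 + Q)
p(Z) = 1
L(o) = -27/11 + 12*o/11 (L(o) = -3 + (o + (6 + o)/(5 + 6)) = -3 + (o + (6 + o)/11) = -3 + (o + (6/11 + o/11)) = -3 + (6/11 + 12*o/11) = -27/11 + 12*o/11)
(L(-4) + f(4, -8))*p(-6) - 20017 = ((-27/11 + (12/11)*(-4)) - 8)*1 - 20017 = ((-27/11 - 48/11) - 8)*1 - 20017 = (-75/11 - 8)*1 - 20017 = -163/11*1 - 20017 = -163/11 - 20017 = -220350/11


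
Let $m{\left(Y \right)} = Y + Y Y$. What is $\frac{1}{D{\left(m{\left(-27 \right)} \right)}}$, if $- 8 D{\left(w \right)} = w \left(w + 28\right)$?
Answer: $- \frac{2}{128115} \approx -1.5611 \cdot 10^{-5}$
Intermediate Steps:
$m{\left(Y \right)} = Y + Y^{2}$
$D{\left(w \right)} = - \frac{w \left(28 + w\right)}{8}$ ($D{\left(w \right)} = - \frac{w \left(w + 28\right)}{8} = - \frac{w \left(28 + w\right)}{8}$)
$\frac{1}{D{\left(m{\left(-27 \right)} \right)}} = \frac{1}{\left(- \frac{1}{8}\right) \left(- 27 \left(1 - 27\right)\right) \left(28 - 27 \left(1 - 27\right)\right)} = \frac{1}{\left(- \frac{1}{8}\right) \left(\left(-27\right) \left(-26\right)\right) \left(28 - -702\right)} = \frac{1}{\left(- \frac{1}{8}\right) 702 \left(28 + 702\right)} = \frac{1}{\left(- \frac{1}{8}\right) 702 \cdot 730} = \frac{1}{- \frac{128115}{2}} = - \frac{2}{128115}$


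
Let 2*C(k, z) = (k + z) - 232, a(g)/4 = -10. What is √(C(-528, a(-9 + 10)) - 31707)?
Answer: I*√32107 ≈ 179.18*I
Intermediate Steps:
a(g) = -40 (a(g) = 4*(-10) = -40)
C(k, z) = -116 + k/2 + z/2 (C(k, z) = ((k + z) - 232)/2 = (-232 + k + z)/2 = -116 + k/2 + z/2)
√(C(-528, a(-9 + 10)) - 31707) = √((-116 + (½)*(-528) + (½)*(-40)) - 31707) = √((-116 - 264 - 20) - 31707) = √(-400 - 31707) = √(-32107) = I*√32107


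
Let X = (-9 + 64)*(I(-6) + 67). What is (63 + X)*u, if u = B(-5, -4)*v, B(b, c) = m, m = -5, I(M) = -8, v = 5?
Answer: -82700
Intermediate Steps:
B(b, c) = -5
X = 3245 (X = (-9 + 64)*(-8 + 67) = 55*59 = 3245)
u = -25 (u = -5*5 = -25)
(63 + X)*u = (63 + 3245)*(-25) = 3308*(-25) = -82700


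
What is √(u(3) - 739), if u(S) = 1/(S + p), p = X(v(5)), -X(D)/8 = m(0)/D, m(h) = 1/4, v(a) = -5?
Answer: I*√213486/17 ≈ 27.179*I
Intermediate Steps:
m(h) = ¼
X(D) = -2/D
p = ⅖ (p = -2/(-5) = -2*(-⅕) = ⅖ ≈ 0.40000)
u(S) = 1/(⅖ + S) (u(S) = 1/(S + ⅖) = 1/(⅖ + S))
√(u(3) - 739) = √(5/(2 + 5*3) - 739) = √(5/(2 + 15) - 739) = √(5/17 - 739) = √(-12558/17) = I*√213486/17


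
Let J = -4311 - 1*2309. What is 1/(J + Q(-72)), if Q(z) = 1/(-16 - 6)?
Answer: -22/145641 ≈ -0.00015106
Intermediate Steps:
Q(z) = -1/22 (Q(z) = 1/(-22) = -1/22)
J = -6620 (J = -4311 - 2309 = -6620)
1/(J + Q(-72)) = 1/(-6620 - 1/22) = 1/(-145641/22) = -22/145641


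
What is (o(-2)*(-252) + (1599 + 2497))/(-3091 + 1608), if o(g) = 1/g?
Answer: -4222/1483 ≈ -2.8469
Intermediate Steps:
(o(-2)*(-252) + (1599 + 2497))/(-3091 + 1608) = (-252/(-2) + (1599 + 2497))/(-3091 + 1608) = (-½*(-252) + 4096)/(-1483) = (126 + 4096)*(-1/1483) = 4222*(-1/1483) = -4222/1483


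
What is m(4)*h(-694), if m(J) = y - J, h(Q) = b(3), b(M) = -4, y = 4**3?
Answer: -240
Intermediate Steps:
y = 64
h(Q) = -4
m(J) = 64 - J
m(4)*h(-694) = (64 - 1*4)*(-4) = (64 - 4)*(-4) = 60*(-4) = -240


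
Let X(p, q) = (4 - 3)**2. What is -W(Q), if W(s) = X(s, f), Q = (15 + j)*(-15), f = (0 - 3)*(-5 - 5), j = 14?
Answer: -1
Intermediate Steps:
f = 30 (f = -3*(-10) = 30)
X(p, q) = 1 (X(p, q) = 1**2 = 1)
Q = -435 (Q = (15 + 14)*(-15) = 29*(-15) = -435)
W(s) = 1
-W(Q) = -1*1 = -1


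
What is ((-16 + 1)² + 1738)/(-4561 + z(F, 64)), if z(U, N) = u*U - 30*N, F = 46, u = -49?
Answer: -1963/8735 ≈ -0.22473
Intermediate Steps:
z(U, N) = -49*U - 30*N
((-16 + 1)² + 1738)/(-4561 + z(F, 64)) = ((-16 + 1)² + 1738)/(-4561 + (-49*46 - 30*64)) = ((-15)² + 1738)/(-4561 + (-2254 - 1920)) = (225 + 1738)/(-4561 - 4174) = 1963/(-8735) = 1963*(-1/8735) = -1963/8735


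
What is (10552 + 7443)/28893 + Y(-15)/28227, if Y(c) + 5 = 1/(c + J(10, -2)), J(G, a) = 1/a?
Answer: 1749083846/2809160449 ≈ 0.62264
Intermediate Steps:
Y(c) = -5 + 1/(-½ + c) (Y(c) = -5 + 1/(c + 1/(-2)) = -5 + 1/(c - ½) = -5 + 1/(-½ + c))
(10552 + 7443)/28893 + Y(-15)/28227 = (10552 + 7443)/28893 + ((7 - 10*(-15))/(-1 + 2*(-15)))/28227 = 17995*(1/28893) + ((7 + 150)/(-1 - 30))*(1/28227) = 17995/28893 + (157/(-31))*(1/28227) = 17995/28893 - 1/31*157*(1/28227) = 17995/28893 - 157/31*1/28227 = 17995/28893 - 157/875037 = 1749083846/2809160449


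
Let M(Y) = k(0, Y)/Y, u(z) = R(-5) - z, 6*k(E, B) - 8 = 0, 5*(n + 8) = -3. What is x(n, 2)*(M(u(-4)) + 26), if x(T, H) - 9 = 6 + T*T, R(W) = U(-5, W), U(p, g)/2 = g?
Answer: 515968/225 ≈ 2293.2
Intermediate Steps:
n = -43/5 (n = -8 + (⅕)*(-3) = -8 - ⅗ = -43/5 ≈ -8.6000)
U(p, g) = 2*g
k(E, B) = 4/3 (k(E, B) = 4/3 + (⅙)*0 = 4/3 + 0 = 4/3)
R(W) = 2*W
x(T, H) = 15 + T² (x(T, H) = 9 + (6 + T*T) = 9 + (6 + T²) = 15 + T²)
u(z) = -10 - z (u(z) = 2*(-5) - z = -10 - z)
M(Y) = 4/(3*Y)
x(n, 2)*(M(u(-4)) + 26) = (15 + (-43/5)²)*(4/(3*(-10 - 1*(-4))) + 26) = (15 + 1849/25)*(4/(3*(-10 + 4)) + 26) = 2224*((4/3)/(-6) + 26)/25 = 2224*((4/3)*(-⅙) + 26)/25 = 2224*(-2/9 + 26)/25 = (2224/25)*(232/9) = 515968/225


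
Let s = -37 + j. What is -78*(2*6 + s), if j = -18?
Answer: 3354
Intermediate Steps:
s = -55 (s = -37 - 18 = -55)
-78*(2*6 + s) = -78*(2*6 - 55) = -78*(12 - 55) = -78*(-43) = 3354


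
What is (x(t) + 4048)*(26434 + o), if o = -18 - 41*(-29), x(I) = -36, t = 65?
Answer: 110751260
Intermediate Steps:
o = 1171 (o = -18 + 1189 = 1171)
(x(t) + 4048)*(26434 + o) = (-36 + 4048)*(26434 + 1171) = 4012*27605 = 110751260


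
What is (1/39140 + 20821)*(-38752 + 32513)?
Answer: -5084372857899/39140 ≈ -1.2990e+8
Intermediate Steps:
(1/39140 + 20821)*(-38752 + 32513) = (1/39140 + 20821)*(-6239) = (814933941/39140)*(-6239) = -5084372857899/39140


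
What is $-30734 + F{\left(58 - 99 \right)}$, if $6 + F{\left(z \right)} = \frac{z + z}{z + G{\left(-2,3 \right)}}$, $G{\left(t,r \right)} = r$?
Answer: $- \frac{584019}{19} \approx -30738.0$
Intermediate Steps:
$F{\left(z \right)} = -6 + \frac{2 z}{3 + z}$ ($F{\left(z \right)} = -6 + \frac{z + z}{z + 3} = -6 + \frac{2 z}{3 + z}$)
$-30734 + F{\left(58 - 99 \right)} = -30734 + \frac{2 \left(-9 - 2 \left(58 - 99\right)\right)}{3 + \left(58 - 99\right)} = -30734 + \frac{2 \left(-9 - -82\right)}{3 - 41} = -30734 + \frac{2 \left(-9 + 82\right)}{-38} = -30734 + 2 \left(- \frac{1}{38}\right) 73 = -30734 - \frac{73}{19} = - \frac{584019}{19}$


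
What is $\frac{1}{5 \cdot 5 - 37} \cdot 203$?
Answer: $- \frac{203}{12} \approx -16.917$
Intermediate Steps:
$\frac{1}{5 \cdot 5 - 37} \cdot 203 = \frac{1}{25 - 37} \cdot 203 = \frac{1}{-12} \cdot 203 = \left(- \frac{1}{12}\right) 203 = - \frac{203}{12}$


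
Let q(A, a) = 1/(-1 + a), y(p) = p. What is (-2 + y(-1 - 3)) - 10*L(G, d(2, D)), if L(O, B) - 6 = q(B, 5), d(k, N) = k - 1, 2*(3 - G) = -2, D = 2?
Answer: -137/2 ≈ -68.500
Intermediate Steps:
G = 4 (G = 3 - ½*(-2) = 3 + 1 = 4)
d(k, N) = -1 + k
L(O, B) = 25/4 (L(O, B) = 6 + 1/(-1 + 5) = 6 + 1/4 = 6 + ¼ = 25/4)
(-2 + y(-1 - 3)) - 10*L(G, d(2, D)) = (-2 + (-1 - 3)) - 10*25/4 = (-2 - 4) - 125/2 = -6 - 125/2 = -137/2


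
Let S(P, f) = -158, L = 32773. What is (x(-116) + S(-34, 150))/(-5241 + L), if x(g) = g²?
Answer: 6649/13766 ≈ 0.48300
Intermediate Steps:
(x(-116) + S(-34, 150))/(-5241 + L) = ((-116)² - 158)/(-5241 + 32773) = (13456 - 158)/27532 = 13298*(1/27532) = 6649/13766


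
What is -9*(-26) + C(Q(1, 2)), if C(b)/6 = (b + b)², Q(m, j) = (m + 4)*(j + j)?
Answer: 9834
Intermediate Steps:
Q(m, j) = 2*j*(4 + m) (Q(m, j) = (4 + m)*(2*j) = 2*j*(4 + m))
C(b) = 24*b² (C(b) = 6*(b + b)² = 6*(2*b)² = 6*(4*b²) = 24*b²)
-9*(-26) + C(Q(1, 2)) = -9*(-26) + 24*(2*2*(4 + 1))² = 234 + 24*(2*2*5)² = 234 + 24*20² = 234 + 24*400 = 234 + 9600 = 9834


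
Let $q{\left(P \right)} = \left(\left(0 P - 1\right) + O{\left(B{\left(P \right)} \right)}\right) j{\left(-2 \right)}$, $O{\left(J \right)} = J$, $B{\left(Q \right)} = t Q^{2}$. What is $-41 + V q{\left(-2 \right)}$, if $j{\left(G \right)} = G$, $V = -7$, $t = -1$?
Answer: $-111$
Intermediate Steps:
$B{\left(Q \right)} = - Q^{2}$
$q{\left(P \right)} = 2 + 2 P^{2}$ ($q{\left(P \right)} = \left(\left(0 P - 1\right) - P^{2}\right) \left(-2\right) = \left(\left(0 - 1\right) - P^{2}\right) \left(-2\right) = \left(-1 - P^{2}\right) \left(-2\right) = 2 + 2 P^{2}$)
$-41 + V q{\left(-2 \right)} = -41 - 7 \left(2 + 2 \left(-2\right)^{2}\right) = -41 - 7 \left(2 + 2 \cdot 4\right) = -41 - 7 \left(2 + 8\right) = -41 - 70 = -111$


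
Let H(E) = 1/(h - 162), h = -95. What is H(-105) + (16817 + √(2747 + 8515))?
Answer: 4321968/257 + √11262 ≈ 16923.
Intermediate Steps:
H(E) = -1/257 (H(E) = 1/(-95 - 162) = 1/(-257) = -1/257)
H(-105) + (16817 + √(2747 + 8515)) = -1/257 + (16817 + √(2747 + 8515)) = -1/257 + (16817 + √11262) = 4321968/257 + √11262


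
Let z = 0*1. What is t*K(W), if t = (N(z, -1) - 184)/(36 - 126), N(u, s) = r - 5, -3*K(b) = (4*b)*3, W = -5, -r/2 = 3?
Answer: 130/3 ≈ 43.333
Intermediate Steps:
r = -6 (r = -2*3 = -6)
K(b) = -4*b (K(b) = -4*b*3/3 = -4*b)
z = 0
N(u, s) = -11 (N(u, s) = -6 - 5 = -11)
t = 13/6 (t = (-11 - 184)/(36 - 126) = -195/(-90) = -195*(-1/90) = 13/6 ≈ 2.1667)
t*K(W) = 13*(-4*(-5))/6 = (13/6)*20 = 130/3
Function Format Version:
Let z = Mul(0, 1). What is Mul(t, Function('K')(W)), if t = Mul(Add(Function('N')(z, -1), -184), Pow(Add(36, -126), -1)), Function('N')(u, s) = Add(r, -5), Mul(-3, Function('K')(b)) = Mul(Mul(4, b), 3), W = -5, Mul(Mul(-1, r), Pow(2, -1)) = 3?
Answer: Rational(130, 3) ≈ 43.333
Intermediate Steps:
r = -6 (r = Mul(-2, 3) = -6)
Function('K')(b) = Mul(-4, b) (Function('K')(b) = Mul(Rational(-1, 3), Mul(Mul(4, b), 3)) = Mul(Rational(-1, 3), Mul(12, b)) = Mul(-4, b))
z = 0
Function('N')(u, s) = -11 (Function('N')(u, s) = Add(-6, -5) = -11)
t = Rational(13, 6) (t = Mul(Add(-11, -184), Pow(Add(36, -126), -1)) = Mul(-195, Pow(-90, -1)) = Mul(-195, Rational(-1, 90)) = Rational(13, 6) ≈ 2.1667)
Mul(t, Function('K')(W)) = Mul(Rational(13, 6), Mul(-4, -5)) = Mul(Rational(13, 6), 20) = Rational(130, 3)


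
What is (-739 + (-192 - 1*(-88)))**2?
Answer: 710649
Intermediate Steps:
(-739 + (-192 - 1*(-88)))**2 = (-739 + (-192 + 88))**2 = (-739 - 104)**2 = (-843)**2 = 710649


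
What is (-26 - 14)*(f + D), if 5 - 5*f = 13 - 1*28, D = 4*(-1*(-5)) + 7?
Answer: -1240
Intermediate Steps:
D = 27 (D = 4*5 + 7 = 20 + 7 = 27)
f = 4 (f = 1 - (13 - 1*28)/5 = 1 - (13 - 28)/5 = 1 - 1/5*(-15) = 1 + 3 = 4)
(-26 - 14)*(f + D) = (-26 - 14)*(4 + 27) = -40*31 = -1240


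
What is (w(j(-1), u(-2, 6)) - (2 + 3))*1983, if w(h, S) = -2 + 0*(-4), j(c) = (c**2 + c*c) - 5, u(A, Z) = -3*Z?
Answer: -13881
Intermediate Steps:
j(c) = -5 + 2*c**2 (j(c) = (c**2 + c**2) - 5 = 2*c**2 - 5 = -5 + 2*c**2)
w(h, S) = -2 (w(h, S) = -2 + 0 = -2)
(w(j(-1), u(-2, 6)) - (2 + 3))*1983 = (-2 - (2 + 3))*1983 = (-2 - 5)*1983 = -7*1983 = -13881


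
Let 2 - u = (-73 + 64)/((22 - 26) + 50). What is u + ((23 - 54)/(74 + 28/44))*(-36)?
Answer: 647617/37766 ≈ 17.148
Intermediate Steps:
u = 101/46 (u = 2 - (-73 + 64)/((22 - 26) + 50) = 2 - (-9)/(-4 + 50) = 2 - (-9)/46 = 2 - 1*(-9/46) = 2 + 9/46 = 101/46 ≈ 2.1957)
u + ((23 - 54)/(74 + 28/44))*(-36) = 101/46 + ((23 - 54)/(74 + 28/44))*(-36) = 101/46 - 31/(74 + 28*(1/44))*(-36) = 101/46 - 31/(74 + 7/11)*(-36) = 101/46 - 31/821/11*(-36) = 101/46 - 31*11/821*(-36) = 101/46 - 341/821*(-36) = 101/46 + 12276/821 = 647617/37766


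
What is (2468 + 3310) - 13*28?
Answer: 5414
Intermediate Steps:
(2468 + 3310) - 13*28 = 5778 - 364 = 5414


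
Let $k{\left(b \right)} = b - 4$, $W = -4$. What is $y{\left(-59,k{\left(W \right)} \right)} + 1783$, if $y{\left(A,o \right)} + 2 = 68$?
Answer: $1849$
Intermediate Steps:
$k{\left(b \right)} = -4 + b$ ($k{\left(b \right)} = b - 4 = -4 + b$)
$y{\left(A,o \right)} = 66$ ($y{\left(A,o \right)} = -2 + 68 = 66$)
$y{\left(-59,k{\left(W \right)} \right)} + 1783 = 66 + 1783 = 1849$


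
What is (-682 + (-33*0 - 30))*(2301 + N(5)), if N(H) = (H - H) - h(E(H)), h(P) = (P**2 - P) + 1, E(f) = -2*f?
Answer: -1559280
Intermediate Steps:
h(P) = 1 + P**2 - P
N(H) = -1 - 4*H**2 - 2*H (N(H) = (H - H) - (1 + (-2*H)**2 - (-2)*H) = 0 - (1 + 4*H**2 + 2*H) = 0 - (1 + 2*H + 4*H**2) = 0 + (-1 - 4*H**2 - 2*H) = -1 - 4*H**2 - 2*H)
(-682 + (-33*0 - 30))*(2301 + N(5)) = (-682 + (-33*0 - 30))*(2301 + (-1 - 4*5**2 - 2*5)) = (-682 + (0 - 30))*(2301 + (-1 - 4*25 - 10)) = (-682 - 30)*(2301 + (-1 - 100 - 10)) = -712*(2301 - 111) = -712*2190 = -1559280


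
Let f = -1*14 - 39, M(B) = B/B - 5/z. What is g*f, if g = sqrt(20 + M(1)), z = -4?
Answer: -53*sqrt(89)/2 ≈ -250.00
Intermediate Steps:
M(B) = 9/4 (M(B) = B/B - 5/(-4) = 1 - 5*(-1/4) = 1 + 5/4 = 9/4)
f = -53 (f = -14 - 39 = -53)
g = sqrt(89)/2 (g = sqrt(20 + 9/4) = sqrt(89/4) = sqrt(89)/2 ≈ 4.7170)
g*f = (sqrt(89)/2)*(-53) = -53*sqrt(89)/2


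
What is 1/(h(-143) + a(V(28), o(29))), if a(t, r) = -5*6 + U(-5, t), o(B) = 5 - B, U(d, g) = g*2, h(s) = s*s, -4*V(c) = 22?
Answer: 1/20408 ≈ 4.9000e-5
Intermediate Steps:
V(c) = -11/2 (V(c) = -¼*22 = -11/2)
h(s) = s²
U(d, g) = 2*g
a(t, r) = -30 + 2*t (a(t, r) = -5*6 + 2*t = -30 + 2*t)
1/(h(-143) + a(V(28), o(29))) = 1/((-143)² + (-30 + 2*(-11/2))) = 1/(20449 + (-30 - 11)) = 1/(20449 - 41) = 1/20408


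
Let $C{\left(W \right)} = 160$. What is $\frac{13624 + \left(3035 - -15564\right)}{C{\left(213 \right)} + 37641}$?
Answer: $\frac{32223}{37801} \approx 0.85244$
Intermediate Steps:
$\frac{13624 + \left(3035 - -15564\right)}{C{\left(213 \right)} + 37641} = \frac{13624 + \left(3035 - -15564\right)}{160 + 37641} = \frac{13624 + \left(3035 + 15564\right)}{37801} = \left(13624 + 18599\right) \frac{1}{37801} = 32223 \cdot \frac{1}{37801} = \frac{32223}{37801}$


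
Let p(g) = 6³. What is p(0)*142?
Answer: 30672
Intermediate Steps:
p(g) = 216
p(0)*142 = 216*142 = 30672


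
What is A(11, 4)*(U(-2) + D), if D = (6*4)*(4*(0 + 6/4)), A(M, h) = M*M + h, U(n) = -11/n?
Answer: 37375/2 ≈ 18688.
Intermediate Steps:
A(M, h) = h + M² (A(M, h) = M² + h = h + M²)
D = 144 (D = 24*(4*(0 + 6*(¼))) = 24*(4*(0 + 3/2)) = 24*(4*(3/2)) = 24*6 = 144)
A(11, 4)*(U(-2) + D) = (4 + 11²)*(-11/(-2) + 144) = (4 + 121)*(-11*(-½) + 144) = 125*(11/2 + 144) = 125*(299/2) = 37375/2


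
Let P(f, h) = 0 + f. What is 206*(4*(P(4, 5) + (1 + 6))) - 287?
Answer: 8777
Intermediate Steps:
P(f, h) = f
206*(4*(P(4, 5) + (1 + 6))) - 287 = 206*(4*(4 + (1 + 6))) - 287 = 206*(4*(4 + 7)) - 287 = 206*(4*11) - 287 = 206*44 - 287 = 9064 - 287 = 8777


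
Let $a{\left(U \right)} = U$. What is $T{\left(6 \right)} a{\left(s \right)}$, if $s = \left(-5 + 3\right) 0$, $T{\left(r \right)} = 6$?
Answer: $0$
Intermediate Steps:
$s = 0$ ($s = \left(-2\right) 0 = 0$)
$T{\left(6 \right)} a{\left(s \right)} = 6 \cdot 0 = 0$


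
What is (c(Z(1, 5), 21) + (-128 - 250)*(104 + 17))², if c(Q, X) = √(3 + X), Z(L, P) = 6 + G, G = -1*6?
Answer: 2091964668 - 182952*√6 ≈ 2.0915e+9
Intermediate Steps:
G = -6
Z(L, P) = 0 (Z(L, P) = 6 - 6 = 0)
(c(Z(1, 5), 21) + (-128 - 250)*(104 + 17))² = (√(3 + 21) + (-128 - 250)*(104 + 17))² = (√24 - 378*121)² = (2*√6 - 45738)² = (-45738 + 2*√6)²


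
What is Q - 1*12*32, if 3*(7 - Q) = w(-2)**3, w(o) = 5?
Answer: -1256/3 ≈ -418.67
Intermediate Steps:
Q = -104/3 (Q = 7 - 1/3*5**3 = 7 - 1/3*125 = 7 - 125/3 = -104/3 ≈ -34.667)
Q - 1*12*32 = -104/3 - 1*12*32 = -104/3 - 12*32 = -104/3 - 384 = -1256/3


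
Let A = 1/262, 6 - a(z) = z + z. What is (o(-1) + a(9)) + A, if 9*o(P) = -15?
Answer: -10739/786 ≈ -13.663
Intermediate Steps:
a(z) = 6 - 2*z (a(z) = 6 - (z + z) = 6 - 2*z)
o(P) = -5/3 (o(P) = (⅑)*(-15) = -5/3)
A = 1/262 ≈ 0.0038168
(o(-1) + a(9)) + A = (-5/3 + (6 - 2*9)) + 1/262 = (-5/3 + (6 - 18)) + 1/262 = (-5/3 - 12) + 1/262 = -41/3 + 1/262 = -10739/786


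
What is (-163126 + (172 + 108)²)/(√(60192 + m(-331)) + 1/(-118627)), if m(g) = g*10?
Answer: -10050791202/800464273267777 - 1192295207919654*√56882/800464273267777 ≈ -355.25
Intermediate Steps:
m(g) = 10*g
(-163126 + (172 + 108)²)/(√(60192 + m(-331)) + 1/(-118627)) = (-163126 + (172 + 108)²)/(√(60192 + 10*(-331)) + 1/(-118627)) = (-163126 + 280²)/(√(60192 - 3310) - 1/118627) = (-163126 + 78400)/(√56882 - 1/118627) = -84726/(-1/118627 + √56882)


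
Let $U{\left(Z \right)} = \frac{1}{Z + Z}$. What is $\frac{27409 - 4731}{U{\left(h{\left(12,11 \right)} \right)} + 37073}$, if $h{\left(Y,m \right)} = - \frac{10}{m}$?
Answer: $\frac{453560}{741449} \approx 0.61172$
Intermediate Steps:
$U{\left(Z \right)} = \frac{1}{2 Z}$
$\frac{27409 - 4731}{U{\left(h{\left(12,11 \right)} \right)} + 37073} = \frac{27409 - 4731}{\frac{1}{2 \left(- \frac{10}{11}\right)} + 37073} = \frac{22678}{\frac{1}{2 \left(\left(-10\right) \frac{1}{11}\right)} + 37073} = \frac{22678}{\frac{1}{2 \left(- \frac{10}{11}\right)} + 37073} = \frac{22678}{\frac{1}{2} \left(- \frac{11}{10}\right) + 37073} = \frac{22678}{- \frac{11}{20} + 37073} = \frac{22678}{\frac{741449}{20}} = 22678 \cdot \frac{20}{741449} = \frac{453560}{741449}$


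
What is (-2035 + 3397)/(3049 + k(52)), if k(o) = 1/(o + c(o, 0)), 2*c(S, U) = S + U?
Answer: 106236/237823 ≈ 0.44670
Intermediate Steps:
c(S, U) = S/2 + U/2 (c(S, U) = (S + U)/2 = S/2 + U/2)
k(o) = 2/(3*o) (k(o) = 1/(o + (o/2 + (½)*0)) = 1/(o + (o/2 + 0)) = 1/(o + o/2) = 1/(3*o/2) = 2/(3*o))
(-2035 + 3397)/(3049 + k(52)) = (-2035 + 3397)/(3049 + (⅔)/52) = 1362/(3049 + (⅔)*(1/52)) = 1362/(3049 + 1/78) = 1362/(237823/78) = 1362*(78/237823) = 106236/237823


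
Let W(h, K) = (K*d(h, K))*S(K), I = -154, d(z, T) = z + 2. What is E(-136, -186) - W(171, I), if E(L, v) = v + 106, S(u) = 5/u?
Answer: -945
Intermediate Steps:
d(z, T) = 2 + z
W(h, K) = 10 + 5*h (W(h, K) = (K*(2 + h))*(5/K) = 10 + 5*h)
E(L, v) = 106 + v
E(-136, -186) - W(171, I) = (106 - 186) - (10 + 5*171) = -80 - (10 + 855) = -80 - 1*865 = -80 - 865 = -945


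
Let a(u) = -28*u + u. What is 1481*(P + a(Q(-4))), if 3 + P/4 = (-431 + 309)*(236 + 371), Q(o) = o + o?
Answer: -438393772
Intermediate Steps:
Q(o) = 2*o
a(u) = -27*u
P = -296228 (P = -12 + 4*((-431 + 309)*(236 + 371)) = -12 + 4*(-122*607) = -12 + 4*(-74054) = -12 - 296216 = -296228)
1481*(P + a(Q(-4))) = 1481*(-296228 - 54*(-4)) = 1481*(-296228 - 27*(-8)) = 1481*(-296228 + 216) = 1481*(-296012) = -438393772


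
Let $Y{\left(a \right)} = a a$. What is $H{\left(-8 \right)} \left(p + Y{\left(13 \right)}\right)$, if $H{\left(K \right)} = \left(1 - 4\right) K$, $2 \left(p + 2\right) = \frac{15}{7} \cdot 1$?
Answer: $\frac{28236}{7} \approx 4033.7$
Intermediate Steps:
$Y{\left(a \right)} = a^{2}$
$p = - \frac{13}{14}$ ($p = -2 + \frac{\frac{15}{7} \cdot 1}{2} = -2 + \frac{1}{2} \cdot \frac{15}{7} = -2 + \frac{15}{14} = - \frac{13}{14} \approx -0.92857$)
$H{\left(K \right)} = - 3 K$
$H{\left(-8 \right)} \left(p + Y{\left(13 \right)}\right) = \left(-3\right) \left(-8\right) \left(- \frac{13}{14} + 13^{2}\right) = 24 \left(- \frac{13}{14} + 169\right) = 24 \cdot \frac{2353}{14} = \frac{28236}{7}$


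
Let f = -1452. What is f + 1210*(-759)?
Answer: -919842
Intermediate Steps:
f + 1210*(-759) = -1452 + 1210*(-759) = -1452 - 918390 = -919842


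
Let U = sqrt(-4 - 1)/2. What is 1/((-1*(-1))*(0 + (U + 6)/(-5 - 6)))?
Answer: -264/149 + 22*I*sqrt(5)/149 ≈ -1.7718 + 0.33016*I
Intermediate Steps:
U = I*sqrt(5)/2 (U = sqrt(-5)*(1/2) = (I*sqrt(5))*(1/2) = I*sqrt(5)/2 ≈ 1.118*I)
1/((-1*(-1))*(0 + (U + 6)/(-5 - 6))) = 1/((-1*(-1))*(0 + (I*sqrt(5)/2 + 6)/(-5 - 6))) = 1/(1*(0 + (6 + I*sqrt(5)/2)/(-11))) = 1/(1*(0 + (6 + I*sqrt(5)/2)*(-1/11))) = 1/(1*(0 + (-6/11 - I*sqrt(5)/22))) = 1/(1*(-6/11 - I*sqrt(5)/22)) = 1/(-6/11 - I*sqrt(5)/22)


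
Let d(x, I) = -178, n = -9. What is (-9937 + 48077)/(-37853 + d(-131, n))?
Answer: -38140/38031 ≈ -1.0029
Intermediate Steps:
(-9937 + 48077)/(-37853 + d(-131, n)) = (-9937 + 48077)/(-37853 - 178) = 38140/(-38031) = 38140*(-1/38031) = -38140/38031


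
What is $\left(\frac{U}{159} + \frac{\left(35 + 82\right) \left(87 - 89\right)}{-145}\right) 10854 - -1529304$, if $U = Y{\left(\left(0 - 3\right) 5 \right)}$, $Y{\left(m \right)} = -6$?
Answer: $\frac{11884164888}{7685} \approx 1.5464 \cdot 10^{6}$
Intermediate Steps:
$U = -6$
$\left(\frac{U}{159} + \frac{\left(35 + 82\right) \left(87 - 89\right)}{-145}\right) 10854 - -1529304 = \left(- \frac{6}{159} + \frac{\left(35 + 82\right) \left(87 - 89\right)}{-145}\right) 10854 - -1529304 = \left(\left(-6\right) \frac{1}{159} + 117 \left(-2\right) \left(- \frac{1}{145}\right)\right) 10854 + 1529304 = \left(- \frac{2}{53} - - \frac{234}{145}\right) 10854 + 1529304 = \left(- \frac{2}{53} + \frac{234}{145}\right) 10854 + 1529304 = \frac{12112}{7685} \cdot 10854 + 1529304 = \frac{131463648}{7685} + 1529304 = \frac{11884164888}{7685}$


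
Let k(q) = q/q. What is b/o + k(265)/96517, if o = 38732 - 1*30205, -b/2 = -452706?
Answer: 87387658531/823000459 ≈ 106.18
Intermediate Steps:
b = 905412 (b = -2*(-452706) = 905412)
o = 8527 (o = 38732 - 30205 = 8527)
k(q) = 1
b/o + k(265)/96517 = 905412/8527 + 1/96517 = 87387658531/823000459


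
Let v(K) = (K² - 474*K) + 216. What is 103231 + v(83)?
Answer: 70994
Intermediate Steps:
v(K) = 216 + K² - 474*K
103231 + v(83) = 103231 + (216 + 83² - 474*83) = 103231 + (216 + 6889 - 39342) = 103231 - 32237 = 70994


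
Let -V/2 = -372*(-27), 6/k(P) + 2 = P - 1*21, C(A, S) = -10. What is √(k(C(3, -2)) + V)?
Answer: I*√2430670/11 ≈ 141.73*I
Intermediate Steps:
k(P) = 6/(-23 + P) (k(P) = 6/(-2 + (P - 1*21)) = 6/(-2 + (P - 21)) = 6/(-2 + (-21 + P)) = 6/(-23 + P))
V = -20088 (V = -(-744)*(-27) = -2*10044 = -20088)
√(k(C(3, -2)) + V) = √(6/(-23 - 10) - 20088) = √(6/(-33) - 20088) = √(6*(-1/33) - 20088) = √(-2/11 - 20088) = √(-220970/11) = I*√2430670/11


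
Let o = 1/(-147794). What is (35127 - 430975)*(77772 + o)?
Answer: -2274984961608508/73897 ≈ -3.0786e+10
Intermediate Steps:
o = -1/147794 ≈ -6.7662e-6
(35127 - 430975)*(77772 + o) = (35127 - 430975)*(77772 - 1/147794) = -395848*11494234967/147794 = -2274984961608508/73897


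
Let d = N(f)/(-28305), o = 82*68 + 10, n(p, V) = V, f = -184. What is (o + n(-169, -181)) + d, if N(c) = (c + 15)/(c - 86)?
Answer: 41306901581/7642350 ≈ 5405.0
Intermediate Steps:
N(c) = (15 + c)/(-86 + c)
o = 5586 (o = 5576 + 10 = 5586)
d = -169/7642350 (d = ((15 - 184)/(-86 - 184))/(-28305) = (-169/(-270))*(-1/28305) = -1/270*(-169)*(-1/28305) = (169/270)*(-1/28305) = -169/7642350 ≈ -2.2114e-5)
(o + n(-169, -181)) + d = (5586 - 181) - 169/7642350 = 5405 - 169/7642350 = 41306901581/7642350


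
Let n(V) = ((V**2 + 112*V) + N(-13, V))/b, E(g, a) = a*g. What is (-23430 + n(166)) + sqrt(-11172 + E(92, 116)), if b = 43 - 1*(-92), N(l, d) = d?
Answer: -346304/15 + 10*I*sqrt(5) ≈ -23087.0 + 22.361*I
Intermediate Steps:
b = 135 (b = 43 + 92 = 135)
n(V) = V**2/135 + 113*V/135 (n(V) = ((V**2 + 112*V) + V)/135 = (V**2 + 113*V)*(1/135) = V**2/135 + 113*V/135)
(-23430 + n(166)) + sqrt(-11172 + E(92, 116)) = (-23430 + (1/135)*166*(113 + 166)) + sqrt(-11172 + 116*92) = (-23430 + (1/135)*166*279) + sqrt(-11172 + 10672) = (-23430 + 5146/15) + sqrt(-500) = -346304/15 + 10*I*sqrt(5)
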